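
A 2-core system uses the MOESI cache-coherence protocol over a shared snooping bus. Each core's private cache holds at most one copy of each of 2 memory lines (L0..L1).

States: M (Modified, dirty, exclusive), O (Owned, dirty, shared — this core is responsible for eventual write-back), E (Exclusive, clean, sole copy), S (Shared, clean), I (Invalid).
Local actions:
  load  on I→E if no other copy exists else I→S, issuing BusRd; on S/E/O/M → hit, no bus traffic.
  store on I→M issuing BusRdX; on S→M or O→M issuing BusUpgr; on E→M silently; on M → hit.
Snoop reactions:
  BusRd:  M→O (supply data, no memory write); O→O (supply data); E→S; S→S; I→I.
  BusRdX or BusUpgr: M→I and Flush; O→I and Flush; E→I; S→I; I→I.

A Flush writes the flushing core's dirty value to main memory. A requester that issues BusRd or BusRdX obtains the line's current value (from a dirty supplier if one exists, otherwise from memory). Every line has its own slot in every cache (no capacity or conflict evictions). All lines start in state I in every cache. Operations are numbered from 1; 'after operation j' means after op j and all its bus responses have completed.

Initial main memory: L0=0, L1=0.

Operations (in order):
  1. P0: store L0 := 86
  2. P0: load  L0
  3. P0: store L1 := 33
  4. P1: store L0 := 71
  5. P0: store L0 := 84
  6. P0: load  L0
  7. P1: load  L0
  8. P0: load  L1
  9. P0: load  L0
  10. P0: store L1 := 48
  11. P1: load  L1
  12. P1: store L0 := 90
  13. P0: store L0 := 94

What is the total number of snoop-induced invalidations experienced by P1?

invalidations = 2

step 1: P0: store L0 := 86  ⟶  MI  (L0)  txn=BusRdX  M[L0]=0
step 2: P0: load  L0  ⟶  MI  (L0)  txn=∅  M[L0]=0
step 3: P0: store L1 := 33  ⟶  MI  (L1)  txn=BusRdX  M[L1]=0
step 4: P1: store L0 := 71  ⟶  IM  (L0)  txn=BusRdX+Flush  M[L0]=86
step 5: P0: store L0 := 84  ⟶  MI  (L0)  txn=BusRdX+Flush  M[L0]=71
step 6: P0: load  L0  ⟶  MI  (L0)  txn=∅  M[L0]=71
step 7: P1: load  L0  ⟶  OS  (L0)  txn=BusRd  M[L0]=71
step 8: P0: load  L1  ⟶  MI  (L1)  txn=∅  M[L1]=0
step 9: P0: load  L0  ⟶  OS  (L0)  txn=∅  M[L0]=71
step 10: P0: store L1 := 48  ⟶  MI  (L1)  txn=∅  M[L1]=0
step 11: P1: load  L1  ⟶  OS  (L1)  txn=BusRd  M[L1]=0
step 12: P1: store L0 := 90  ⟶  IM  (L0)  txn=BusUpgr+Flush  M[L0]=84
step 13: P0: store L0 := 94  ⟶  MI  (L0)  txn=BusRdX+Flush  M[L0]=90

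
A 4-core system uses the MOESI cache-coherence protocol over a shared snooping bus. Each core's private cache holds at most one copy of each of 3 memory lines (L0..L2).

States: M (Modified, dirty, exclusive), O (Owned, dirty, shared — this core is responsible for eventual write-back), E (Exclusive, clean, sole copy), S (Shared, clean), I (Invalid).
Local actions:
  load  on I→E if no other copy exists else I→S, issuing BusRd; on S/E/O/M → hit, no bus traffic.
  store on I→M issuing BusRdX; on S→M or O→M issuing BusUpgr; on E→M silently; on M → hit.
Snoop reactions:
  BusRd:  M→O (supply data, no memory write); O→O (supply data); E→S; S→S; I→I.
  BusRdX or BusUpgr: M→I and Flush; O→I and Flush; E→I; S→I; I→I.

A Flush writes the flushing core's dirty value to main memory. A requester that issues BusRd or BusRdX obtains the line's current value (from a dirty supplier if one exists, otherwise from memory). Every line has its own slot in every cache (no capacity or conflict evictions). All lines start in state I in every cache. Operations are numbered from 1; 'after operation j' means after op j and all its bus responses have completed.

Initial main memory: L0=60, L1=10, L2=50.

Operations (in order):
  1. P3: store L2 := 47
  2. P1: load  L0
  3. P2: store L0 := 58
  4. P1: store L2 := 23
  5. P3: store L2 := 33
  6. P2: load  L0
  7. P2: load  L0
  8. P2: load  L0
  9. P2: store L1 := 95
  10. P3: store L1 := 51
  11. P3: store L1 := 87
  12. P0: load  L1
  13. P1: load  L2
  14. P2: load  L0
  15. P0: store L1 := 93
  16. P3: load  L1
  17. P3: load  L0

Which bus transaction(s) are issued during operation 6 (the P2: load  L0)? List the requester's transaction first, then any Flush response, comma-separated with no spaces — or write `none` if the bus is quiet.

bus = none

  op1 P3: store L2 := 47 → I/I/I/M on L2; bus BusRdX; mem=50
  op2 P1: load  L0 → I/E/I/I on L0; bus BusRd; mem=60
  op3 P2: store L0 := 58 → I/I/M/I on L0; bus BusRdX; mem=60
  op4 P1: store L2 := 23 → I/M/I/I on L2; bus BusRdX Flush; mem=47
  op5 P3: store L2 := 33 → I/I/I/M on L2; bus BusRdX Flush; mem=23
  op6 P2: load  L0 → I/I/M/I on L0; bus (none); mem=60
  op7 P2: load  L0 → I/I/M/I on L0; bus (none); mem=60
  op8 P2: load  L0 → I/I/M/I on L0; bus (none); mem=60
  op9 P2: store L1 := 95 → I/I/M/I on L1; bus BusRdX; mem=10
  op10 P3: store L1 := 51 → I/I/I/M on L1; bus BusRdX Flush; mem=95
  op11 P3: store L1 := 87 → I/I/I/M on L1; bus (none); mem=95
  op12 P0: load  L1 → S/I/I/O on L1; bus BusRd; mem=95
  op13 P1: load  L2 → I/S/I/O on L2; bus BusRd; mem=23
  op14 P2: load  L0 → I/I/M/I on L0; bus (none); mem=60
  op15 P0: store L1 := 93 → M/I/I/I on L1; bus BusUpgr Flush; mem=87
  op16 P3: load  L1 → O/I/I/S on L1; bus BusRd; mem=87
  op17 P3: load  L0 → I/I/O/S on L0; bus BusRd; mem=60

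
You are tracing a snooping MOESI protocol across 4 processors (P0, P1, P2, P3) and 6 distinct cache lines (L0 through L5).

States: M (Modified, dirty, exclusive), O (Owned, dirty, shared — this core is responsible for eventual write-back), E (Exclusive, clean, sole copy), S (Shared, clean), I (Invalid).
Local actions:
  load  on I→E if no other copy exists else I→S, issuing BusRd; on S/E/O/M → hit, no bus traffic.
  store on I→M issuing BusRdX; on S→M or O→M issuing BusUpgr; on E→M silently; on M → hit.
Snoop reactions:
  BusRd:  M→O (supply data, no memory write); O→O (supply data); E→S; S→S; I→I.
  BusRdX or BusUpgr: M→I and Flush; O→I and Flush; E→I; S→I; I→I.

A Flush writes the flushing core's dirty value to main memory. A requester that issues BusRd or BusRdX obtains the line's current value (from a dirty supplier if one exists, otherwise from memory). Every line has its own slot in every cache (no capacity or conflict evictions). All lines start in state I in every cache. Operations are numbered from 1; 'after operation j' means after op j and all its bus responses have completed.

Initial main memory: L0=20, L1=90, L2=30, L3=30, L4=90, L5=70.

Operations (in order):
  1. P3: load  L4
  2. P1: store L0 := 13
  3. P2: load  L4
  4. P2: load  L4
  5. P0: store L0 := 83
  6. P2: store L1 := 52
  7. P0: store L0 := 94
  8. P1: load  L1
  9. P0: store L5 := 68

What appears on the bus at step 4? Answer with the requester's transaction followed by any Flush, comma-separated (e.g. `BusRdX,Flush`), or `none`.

step 1: P3: load  L4  ⟶  IIIE  (L4)  txn=BusRd  M[L4]=90
step 2: P1: store L0 := 13  ⟶  IMII  (L0)  txn=BusRdX  M[L0]=20
step 3: P2: load  L4  ⟶  IISS  (L4)  txn=BusRd  M[L4]=90
step 4: P2: load  L4  ⟶  IISS  (L4)  txn=∅  M[L4]=90
step 5: P0: store L0 := 83  ⟶  MIII  (L0)  txn=BusRdX+Flush  M[L0]=13
step 6: P2: store L1 := 52  ⟶  IIMI  (L1)  txn=BusRdX  M[L1]=90
step 7: P0: store L0 := 94  ⟶  MIII  (L0)  txn=∅  M[L0]=13
step 8: P1: load  L1  ⟶  ISOI  (L1)  txn=BusRd  M[L1]=90
step 9: P0: store L5 := 68  ⟶  MIII  (L5)  txn=BusRdX  M[L5]=70

bus = none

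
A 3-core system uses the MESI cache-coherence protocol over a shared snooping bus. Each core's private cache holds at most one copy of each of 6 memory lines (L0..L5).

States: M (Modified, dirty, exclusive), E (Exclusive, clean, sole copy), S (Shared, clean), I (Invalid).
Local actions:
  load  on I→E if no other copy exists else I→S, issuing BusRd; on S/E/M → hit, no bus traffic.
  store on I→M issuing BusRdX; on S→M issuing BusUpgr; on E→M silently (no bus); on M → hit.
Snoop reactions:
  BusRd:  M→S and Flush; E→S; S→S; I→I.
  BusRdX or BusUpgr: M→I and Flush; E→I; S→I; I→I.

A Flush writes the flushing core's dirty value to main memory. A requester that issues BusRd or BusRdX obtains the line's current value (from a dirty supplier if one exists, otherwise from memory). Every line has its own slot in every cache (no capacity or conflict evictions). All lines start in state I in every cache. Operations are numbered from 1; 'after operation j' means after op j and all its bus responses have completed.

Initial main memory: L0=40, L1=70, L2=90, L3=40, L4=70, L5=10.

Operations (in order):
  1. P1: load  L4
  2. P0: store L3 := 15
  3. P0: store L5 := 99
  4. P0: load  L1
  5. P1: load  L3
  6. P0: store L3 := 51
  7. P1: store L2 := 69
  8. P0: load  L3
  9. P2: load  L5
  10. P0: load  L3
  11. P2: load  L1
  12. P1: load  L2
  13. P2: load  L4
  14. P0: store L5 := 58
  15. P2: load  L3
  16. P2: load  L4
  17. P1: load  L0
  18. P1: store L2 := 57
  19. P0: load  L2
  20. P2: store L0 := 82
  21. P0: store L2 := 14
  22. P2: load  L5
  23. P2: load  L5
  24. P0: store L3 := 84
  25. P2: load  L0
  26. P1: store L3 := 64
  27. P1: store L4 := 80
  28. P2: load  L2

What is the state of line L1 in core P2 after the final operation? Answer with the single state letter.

  op1 P1: load  L4 → I/E/I on L4; bus BusRd; mem=70
  op2 P0: store L3 := 15 → M/I/I on L3; bus BusRdX; mem=40
  op3 P0: store L5 := 99 → M/I/I on L5; bus BusRdX; mem=10
  op4 P0: load  L1 → E/I/I on L1; bus BusRd; mem=70
  op5 P1: load  L3 → S/S/I on L3; bus BusRd Flush; mem=15
  op6 P0: store L3 := 51 → M/I/I on L3; bus BusUpgr; mem=15
  op7 P1: store L2 := 69 → I/M/I on L2; bus BusRdX; mem=90
  op8 P0: load  L3 → M/I/I on L3; bus (none); mem=15
  op9 P2: load  L5 → S/I/S on L5; bus BusRd Flush; mem=99
  op10 P0: load  L3 → M/I/I on L3; bus (none); mem=15
  op11 P2: load  L1 → S/I/S on L1; bus BusRd; mem=70
  op12 P1: load  L2 → I/M/I on L2; bus (none); mem=90
  op13 P2: load  L4 → I/S/S on L4; bus BusRd; mem=70
  op14 P0: store L5 := 58 → M/I/I on L5; bus BusUpgr; mem=99
  op15 P2: load  L3 → S/I/S on L3; bus BusRd Flush; mem=51
  op16 P2: load  L4 → I/S/S on L4; bus (none); mem=70
  op17 P1: load  L0 → I/E/I on L0; bus BusRd; mem=40
  op18 P1: store L2 := 57 → I/M/I on L2; bus (none); mem=90
  op19 P0: load  L2 → S/S/I on L2; bus BusRd Flush; mem=57
  op20 P2: store L0 := 82 → I/I/M on L0; bus BusRdX; mem=40
  op21 P0: store L2 := 14 → M/I/I on L2; bus BusUpgr; mem=57
  op22 P2: load  L5 → S/I/S on L5; bus BusRd Flush; mem=58
  op23 P2: load  L5 → S/I/S on L5; bus (none); mem=58
  op24 P0: store L3 := 84 → M/I/I on L3; bus BusUpgr; mem=51
  op25 P2: load  L0 → I/I/M on L0; bus (none); mem=40
  op26 P1: store L3 := 64 → I/M/I on L3; bus BusRdX Flush; mem=84
  op27 P1: store L4 := 80 → I/M/I on L4; bus BusUpgr; mem=70
  op28 P2: load  L2 → S/I/S on L2; bus BusRd Flush; mem=14

state = S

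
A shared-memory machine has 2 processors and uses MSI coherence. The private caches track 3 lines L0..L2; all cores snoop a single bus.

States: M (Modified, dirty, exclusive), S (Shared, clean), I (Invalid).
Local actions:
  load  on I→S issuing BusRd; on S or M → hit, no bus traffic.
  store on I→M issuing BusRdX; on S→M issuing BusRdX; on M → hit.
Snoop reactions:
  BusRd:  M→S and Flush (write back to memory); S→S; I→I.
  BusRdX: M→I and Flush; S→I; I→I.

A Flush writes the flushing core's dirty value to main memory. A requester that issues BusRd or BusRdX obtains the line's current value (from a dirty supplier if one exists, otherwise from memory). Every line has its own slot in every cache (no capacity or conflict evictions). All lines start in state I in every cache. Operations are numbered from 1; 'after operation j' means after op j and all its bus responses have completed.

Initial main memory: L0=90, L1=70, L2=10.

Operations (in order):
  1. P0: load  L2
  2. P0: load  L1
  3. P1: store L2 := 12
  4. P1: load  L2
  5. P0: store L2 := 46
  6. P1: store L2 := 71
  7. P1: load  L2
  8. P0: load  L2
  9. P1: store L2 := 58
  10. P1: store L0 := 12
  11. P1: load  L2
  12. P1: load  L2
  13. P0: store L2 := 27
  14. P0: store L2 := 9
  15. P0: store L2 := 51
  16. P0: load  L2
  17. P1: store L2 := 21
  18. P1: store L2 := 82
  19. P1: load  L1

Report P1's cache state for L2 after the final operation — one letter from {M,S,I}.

1. P0: load  L2  bus=[BusRd]  L2: P0=S P1=I  mem[L2]=10
2. P0: load  L1  bus=[BusRd]  L1: P0=S P1=I  mem[L1]=70
3. P1: store L2 := 12  bus=[BusRdX]  L2: P0=I P1=M  mem[L2]=10
4. P1: load  L2  bus=[-]  L2: P0=I P1=M  mem[L2]=10
5. P0: store L2 := 46  bus=[BusRdX,Flush]  L2: P0=M P1=I  mem[L2]=12
6. P1: store L2 := 71  bus=[BusRdX,Flush]  L2: P0=I P1=M  mem[L2]=46
7. P1: load  L2  bus=[-]  L2: P0=I P1=M  mem[L2]=46
8. P0: load  L2  bus=[BusRd,Flush]  L2: P0=S P1=S  mem[L2]=71
9. P1: store L2 := 58  bus=[BusRdX]  L2: P0=I P1=M  mem[L2]=71
10. P1: store L0 := 12  bus=[BusRdX]  L0: P0=I P1=M  mem[L0]=90
11. P1: load  L2  bus=[-]  L2: P0=I P1=M  mem[L2]=71
12. P1: load  L2  bus=[-]  L2: P0=I P1=M  mem[L2]=71
13. P0: store L2 := 27  bus=[BusRdX,Flush]  L2: P0=M P1=I  mem[L2]=58
14. P0: store L2 := 9  bus=[-]  L2: P0=M P1=I  mem[L2]=58
15. P0: store L2 := 51  bus=[-]  L2: P0=M P1=I  mem[L2]=58
16. P0: load  L2  bus=[-]  L2: P0=M P1=I  mem[L2]=58
17. P1: store L2 := 21  bus=[BusRdX,Flush]  L2: P0=I P1=M  mem[L2]=51
18. P1: store L2 := 82  bus=[-]  L2: P0=I P1=M  mem[L2]=51
19. P1: load  L1  bus=[BusRd]  L1: P0=S P1=S  mem[L1]=70

state = M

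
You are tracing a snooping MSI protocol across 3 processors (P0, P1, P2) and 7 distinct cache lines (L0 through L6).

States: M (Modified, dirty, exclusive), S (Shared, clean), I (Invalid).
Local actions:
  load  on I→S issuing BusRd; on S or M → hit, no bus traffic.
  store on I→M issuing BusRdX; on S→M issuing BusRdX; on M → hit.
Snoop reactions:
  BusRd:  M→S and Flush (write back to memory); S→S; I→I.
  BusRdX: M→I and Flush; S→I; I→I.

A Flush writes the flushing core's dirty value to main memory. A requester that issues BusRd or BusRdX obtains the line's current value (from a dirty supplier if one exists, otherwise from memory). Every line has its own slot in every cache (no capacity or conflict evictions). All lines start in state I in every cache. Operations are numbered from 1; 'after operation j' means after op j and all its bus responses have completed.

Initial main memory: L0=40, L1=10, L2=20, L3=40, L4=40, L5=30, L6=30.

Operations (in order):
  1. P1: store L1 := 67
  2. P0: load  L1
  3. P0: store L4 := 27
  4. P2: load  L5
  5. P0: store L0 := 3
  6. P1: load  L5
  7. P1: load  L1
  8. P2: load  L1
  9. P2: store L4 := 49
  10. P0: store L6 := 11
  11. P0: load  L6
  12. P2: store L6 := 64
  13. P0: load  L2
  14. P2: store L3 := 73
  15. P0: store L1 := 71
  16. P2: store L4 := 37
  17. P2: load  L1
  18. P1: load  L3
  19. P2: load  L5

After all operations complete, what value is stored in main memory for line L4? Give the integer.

memory[L4] = 27

[1] P1: store L1 := 67 | P0:I, P1:M(67), P2:I | bus: BusRdX
[2] P0: load  L1 | P0:S(67), P1:S(67), P2:I | bus: BusRd,Flush
[3] P0: store L4 := 27 | P0:M(27), P1:I, P2:I | bus: BusRdX
[4] P2: load  L5 | P0:I, P1:I, P2:S(30) | bus: BusRd
[5] P0: store L0 := 3 | P0:M(3), P1:I, P2:I | bus: BusRdX
[6] P1: load  L5 | P0:I, P1:S(30), P2:S(30) | bus: BusRd
[7] P1: load  L1 | P0:S(67), P1:S(67), P2:I | bus: none
[8] P2: load  L1 | P0:S(67), P1:S(67), P2:S(67) | bus: BusRd
[9] P2: store L4 := 49 | P0:I, P1:I, P2:M(49) | bus: BusRdX,Flush
[10] P0: store L6 := 11 | P0:M(11), P1:I, P2:I | bus: BusRdX
[11] P0: load  L6 | P0:M(11), P1:I, P2:I | bus: none
[12] P2: store L6 := 64 | P0:I, P1:I, P2:M(64) | bus: BusRdX,Flush
[13] P0: load  L2 | P0:S(20), P1:I, P2:I | bus: BusRd
[14] P2: store L3 := 73 | P0:I, P1:I, P2:M(73) | bus: BusRdX
[15] P0: store L1 := 71 | P0:M(71), P1:I, P2:I | bus: BusRdX
[16] P2: store L4 := 37 | P0:I, P1:I, P2:M(37) | bus: none
[17] P2: load  L1 | P0:S(71), P1:I, P2:S(71) | bus: BusRd,Flush
[18] P1: load  L3 | P0:I, P1:S(73), P2:S(73) | bus: BusRd,Flush
[19] P2: load  L5 | P0:I, P1:S(30), P2:S(30) | bus: none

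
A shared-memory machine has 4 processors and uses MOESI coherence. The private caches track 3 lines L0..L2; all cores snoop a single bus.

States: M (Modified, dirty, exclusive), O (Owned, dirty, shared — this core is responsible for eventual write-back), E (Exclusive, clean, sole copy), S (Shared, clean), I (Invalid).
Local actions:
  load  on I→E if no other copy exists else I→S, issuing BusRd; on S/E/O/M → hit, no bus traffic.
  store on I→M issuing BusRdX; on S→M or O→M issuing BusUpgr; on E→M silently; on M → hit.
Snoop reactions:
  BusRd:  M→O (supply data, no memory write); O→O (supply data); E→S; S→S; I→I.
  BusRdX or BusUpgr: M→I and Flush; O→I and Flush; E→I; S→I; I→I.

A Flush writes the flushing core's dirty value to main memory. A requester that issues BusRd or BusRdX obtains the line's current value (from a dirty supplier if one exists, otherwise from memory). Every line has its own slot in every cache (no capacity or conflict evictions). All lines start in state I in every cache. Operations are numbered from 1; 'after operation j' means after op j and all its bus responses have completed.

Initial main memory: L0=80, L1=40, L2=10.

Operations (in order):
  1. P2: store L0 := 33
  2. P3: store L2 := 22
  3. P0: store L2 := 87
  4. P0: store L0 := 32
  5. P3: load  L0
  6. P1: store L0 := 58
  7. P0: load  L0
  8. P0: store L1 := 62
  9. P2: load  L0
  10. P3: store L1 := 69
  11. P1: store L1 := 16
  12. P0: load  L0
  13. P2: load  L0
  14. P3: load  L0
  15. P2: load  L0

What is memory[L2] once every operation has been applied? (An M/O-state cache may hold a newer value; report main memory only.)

memory[L2] = 22

1. P2: store L0 := 33  bus=[BusRdX]  L0: P0=I P1=I P2=M P3=I  mem[L0]=80
2. P3: store L2 := 22  bus=[BusRdX]  L2: P0=I P1=I P2=I P3=M  mem[L2]=10
3. P0: store L2 := 87  bus=[BusRdX,Flush]  L2: P0=M P1=I P2=I P3=I  mem[L2]=22
4. P0: store L0 := 32  bus=[BusRdX,Flush]  L0: P0=M P1=I P2=I P3=I  mem[L0]=33
5. P3: load  L0  bus=[BusRd]  L0: P0=O P1=I P2=I P3=S  mem[L0]=33
6. P1: store L0 := 58  bus=[BusRdX,Flush]  L0: P0=I P1=M P2=I P3=I  mem[L0]=32
7. P0: load  L0  bus=[BusRd]  L0: P0=S P1=O P2=I P3=I  mem[L0]=32
8. P0: store L1 := 62  bus=[BusRdX]  L1: P0=M P1=I P2=I P3=I  mem[L1]=40
9. P2: load  L0  bus=[BusRd]  L0: P0=S P1=O P2=S P3=I  mem[L0]=32
10. P3: store L1 := 69  bus=[BusRdX,Flush]  L1: P0=I P1=I P2=I P3=M  mem[L1]=62
11. P1: store L1 := 16  bus=[BusRdX,Flush]  L1: P0=I P1=M P2=I P3=I  mem[L1]=69
12. P0: load  L0  bus=[-]  L0: P0=S P1=O P2=S P3=I  mem[L0]=32
13. P2: load  L0  bus=[-]  L0: P0=S P1=O P2=S P3=I  mem[L0]=32
14. P3: load  L0  bus=[BusRd]  L0: P0=S P1=O P2=S P3=S  mem[L0]=32
15. P2: load  L0  bus=[-]  L0: P0=S P1=O P2=S P3=S  mem[L0]=32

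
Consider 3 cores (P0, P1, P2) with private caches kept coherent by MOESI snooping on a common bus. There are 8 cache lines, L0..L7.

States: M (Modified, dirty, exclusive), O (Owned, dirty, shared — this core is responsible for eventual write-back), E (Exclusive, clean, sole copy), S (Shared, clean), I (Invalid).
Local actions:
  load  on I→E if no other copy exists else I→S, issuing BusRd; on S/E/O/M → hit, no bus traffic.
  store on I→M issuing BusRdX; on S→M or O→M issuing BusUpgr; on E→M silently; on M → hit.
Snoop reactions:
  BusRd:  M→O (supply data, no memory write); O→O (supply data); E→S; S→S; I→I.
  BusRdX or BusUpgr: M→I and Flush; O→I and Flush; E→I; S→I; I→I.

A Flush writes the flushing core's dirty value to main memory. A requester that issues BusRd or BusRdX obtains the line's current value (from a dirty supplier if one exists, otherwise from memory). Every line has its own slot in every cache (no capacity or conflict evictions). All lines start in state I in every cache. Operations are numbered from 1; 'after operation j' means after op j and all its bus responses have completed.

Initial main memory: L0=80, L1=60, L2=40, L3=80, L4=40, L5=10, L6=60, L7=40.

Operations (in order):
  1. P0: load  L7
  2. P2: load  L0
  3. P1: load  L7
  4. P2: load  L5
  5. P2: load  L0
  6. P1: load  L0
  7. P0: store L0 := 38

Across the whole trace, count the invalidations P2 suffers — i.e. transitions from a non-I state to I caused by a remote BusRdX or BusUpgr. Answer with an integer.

[1] P0: load  L7 | P0:E(40), P1:I, P2:I | bus: BusRd
[2] P2: load  L0 | P0:I, P1:I, P2:E(80) | bus: BusRd
[3] P1: load  L7 | P0:S(40), P1:S(40), P2:I | bus: BusRd
[4] P2: load  L5 | P0:I, P1:I, P2:E(10) | bus: BusRd
[5] P2: load  L0 | P0:I, P1:I, P2:E(80) | bus: none
[6] P1: load  L0 | P0:I, P1:S(80), P2:S(80) | bus: BusRd
[7] P0: store L0 := 38 | P0:M(38), P1:I, P2:I | bus: BusRdX

invalidations = 1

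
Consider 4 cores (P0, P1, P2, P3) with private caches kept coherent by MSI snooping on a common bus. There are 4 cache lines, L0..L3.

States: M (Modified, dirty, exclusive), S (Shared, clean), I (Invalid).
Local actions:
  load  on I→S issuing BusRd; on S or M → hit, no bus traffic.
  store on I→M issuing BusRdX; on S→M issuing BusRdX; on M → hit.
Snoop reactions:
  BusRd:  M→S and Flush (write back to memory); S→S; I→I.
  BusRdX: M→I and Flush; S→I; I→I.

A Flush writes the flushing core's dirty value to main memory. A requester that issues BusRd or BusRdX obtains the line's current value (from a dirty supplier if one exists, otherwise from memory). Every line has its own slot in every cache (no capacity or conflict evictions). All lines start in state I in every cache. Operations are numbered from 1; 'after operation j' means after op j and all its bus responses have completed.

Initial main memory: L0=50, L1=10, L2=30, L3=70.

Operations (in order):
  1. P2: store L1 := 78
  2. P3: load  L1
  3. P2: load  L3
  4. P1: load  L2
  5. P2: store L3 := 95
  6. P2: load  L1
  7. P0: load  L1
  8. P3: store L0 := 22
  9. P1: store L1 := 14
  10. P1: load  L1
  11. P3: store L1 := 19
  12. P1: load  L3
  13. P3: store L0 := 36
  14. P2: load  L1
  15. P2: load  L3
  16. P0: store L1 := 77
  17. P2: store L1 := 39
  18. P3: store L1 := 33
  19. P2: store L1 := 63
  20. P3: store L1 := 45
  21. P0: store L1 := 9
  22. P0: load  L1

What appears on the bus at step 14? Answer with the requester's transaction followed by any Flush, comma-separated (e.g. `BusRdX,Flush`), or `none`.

step 1: P2: store L1 := 78  ⟶  IIMI  (L1)  txn=BusRdX  M[L1]=10
step 2: P3: load  L1  ⟶  IISS  (L1)  txn=BusRd+Flush  M[L1]=78
step 3: P2: load  L3  ⟶  IISI  (L3)  txn=BusRd  M[L3]=70
step 4: P1: load  L2  ⟶  ISII  (L2)  txn=BusRd  M[L2]=30
step 5: P2: store L3 := 95  ⟶  IIMI  (L3)  txn=BusRdX  M[L3]=70
step 6: P2: load  L1  ⟶  IISS  (L1)  txn=∅  M[L1]=78
step 7: P0: load  L1  ⟶  SISS  (L1)  txn=BusRd  M[L1]=78
step 8: P3: store L0 := 22  ⟶  IIIM  (L0)  txn=BusRdX  M[L0]=50
step 9: P1: store L1 := 14  ⟶  IMII  (L1)  txn=BusRdX  M[L1]=78
step 10: P1: load  L1  ⟶  IMII  (L1)  txn=∅  M[L1]=78
step 11: P3: store L1 := 19  ⟶  IIIM  (L1)  txn=BusRdX+Flush  M[L1]=14
step 12: P1: load  L3  ⟶  ISSI  (L3)  txn=BusRd+Flush  M[L3]=95
step 13: P3: store L0 := 36  ⟶  IIIM  (L0)  txn=∅  M[L0]=50
step 14: P2: load  L1  ⟶  IISS  (L1)  txn=BusRd+Flush  M[L1]=19
step 15: P2: load  L3  ⟶  ISSI  (L3)  txn=∅  M[L3]=95
step 16: P0: store L1 := 77  ⟶  MIII  (L1)  txn=BusRdX  M[L1]=19
step 17: P2: store L1 := 39  ⟶  IIMI  (L1)  txn=BusRdX+Flush  M[L1]=77
step 18: P3: store L1 := 33  ⟶  IIIM  (L1)  txn=BusRdX+Flush  M[L1]=39
step 19: P2: store L1 := 63  ⟶  IIMI  (L1)  txn=BusRdX+Flush  M[L1]=33
step 20: P3: store L1 := 45  ⟶  IIIM  (L1)  txn=BusRdX+Flush  M[L1]=63
step 21: P0: store L1 := 9  ⟶  MIII  (L1)  txn=BusRdX+Flush  M[L1]=45
step 22: P0: load  L1  ⟶  MIII  (L1)  txn=∅  M[L1]=45

bus = BusRd,Flush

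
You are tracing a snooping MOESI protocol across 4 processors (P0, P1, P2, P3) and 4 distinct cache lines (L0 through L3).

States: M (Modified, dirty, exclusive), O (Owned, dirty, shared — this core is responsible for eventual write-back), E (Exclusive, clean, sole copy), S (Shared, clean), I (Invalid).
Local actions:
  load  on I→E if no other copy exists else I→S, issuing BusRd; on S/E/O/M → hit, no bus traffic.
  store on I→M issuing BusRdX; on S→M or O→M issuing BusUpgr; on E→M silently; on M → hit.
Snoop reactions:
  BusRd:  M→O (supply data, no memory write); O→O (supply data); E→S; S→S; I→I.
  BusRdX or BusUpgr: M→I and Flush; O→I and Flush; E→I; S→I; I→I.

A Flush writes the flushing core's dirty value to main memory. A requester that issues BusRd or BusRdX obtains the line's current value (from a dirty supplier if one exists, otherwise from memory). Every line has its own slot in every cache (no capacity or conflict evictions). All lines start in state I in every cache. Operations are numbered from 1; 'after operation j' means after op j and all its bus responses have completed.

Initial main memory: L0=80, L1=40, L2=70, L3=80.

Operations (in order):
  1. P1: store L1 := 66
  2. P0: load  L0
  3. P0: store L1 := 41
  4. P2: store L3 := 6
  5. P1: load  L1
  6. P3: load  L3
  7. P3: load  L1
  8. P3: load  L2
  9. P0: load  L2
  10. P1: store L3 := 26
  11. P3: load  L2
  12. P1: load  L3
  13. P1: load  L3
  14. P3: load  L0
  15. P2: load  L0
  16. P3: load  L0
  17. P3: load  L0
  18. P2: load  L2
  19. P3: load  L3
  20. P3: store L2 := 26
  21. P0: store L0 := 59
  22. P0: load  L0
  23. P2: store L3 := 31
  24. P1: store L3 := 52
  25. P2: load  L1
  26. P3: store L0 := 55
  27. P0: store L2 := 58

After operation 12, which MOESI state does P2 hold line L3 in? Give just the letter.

state = I

  op1 P1: store L1 := 66 → I/M/I/I on L1; bus BusRdX; mem=40
  op2 P0: load  L0 → E/I/I/I on L0; bus BusRd; mem=80
  op3 P0: store L1 := 41 → M/I/I/I on L1; bus BusRdX Flush; mem=66
  op4 P2: store L3 := 6 → I/I/M/I on L3; bus BusRdX; mem=80
  op5 P1: load  L1 → O/S/I/I on L1; bus BusRd; mem=66
  op6 P3: load  L3 → I/I/O/S on L3; bus BusRd; mem=80
  op7 P3: load  L1 → O/S/I/S on L1; bus BusRd; mem=66
  op8 P3: load  L2 → I/I/I/E on L2; bus BusRd; mem=70
  op9 P0: load  L2 → S/I/I/S on L2; bus BusRd; mem=70
  op10 P1: store L3 := 26 → I/M/I/I on L3; bus BusRdX Flush; mem=6
  op11 P3: load  L2 → S/I/I/S on L2; bus (none); mem=70
  op12 P1: load  L3 → I/M/I/I on L3; bus (none); mem=6
  op13 P1: load  L3 → I/M/I/I on L3; bus (none); mem=6
  op14 P3: load  L0 → S/I/I/S on L0; bus BusRd; mem=80
  op15 P2: load  L0 → S/I/S/S on L0; bus BusRd; mem=80
  op16 P3: load  L0 → S/I/S/S on L0; bus (none); mem=80
  op17 P3: load  L0 → S/I/S/S on L0; bus (none); mem=80
  op18 P2: load  L2 → S/I/S/S on L2; bus BusRd; mem=70
  op19 P3: load  L3 → I/O/I/S on L3; bus BusRd; mem=6
  op20 P3: store L2 := 26 → I/I/I/M on L2; bus BusUpgr; mem=70
  op21 P0: store L0 := 59 → M/I/I/I on L0; bus BusUpgr; mem=80
  op22 P0: load  L0 → M/I/I/I on L0; bus (none); mem=80
  op23 P2: store L3 := 31 → I/I/M/I on L3; bus BusRdX Flush; mem=26
  op24 P1: store L3 := 52 → I/M/I/I on L3; bus BusRdX Flush; mem=31
  op25 P2: load  L1 → O/S/S/S on L1; bus BusRd; mem=66
  op26 P3: store L0 := 55 → I/I/I/M on L0; bus BusRdX Flush; mem=59
  op27 P0: store L2 := 58 → M/I/I/I on L2; bus BusRdX Flush; mem=26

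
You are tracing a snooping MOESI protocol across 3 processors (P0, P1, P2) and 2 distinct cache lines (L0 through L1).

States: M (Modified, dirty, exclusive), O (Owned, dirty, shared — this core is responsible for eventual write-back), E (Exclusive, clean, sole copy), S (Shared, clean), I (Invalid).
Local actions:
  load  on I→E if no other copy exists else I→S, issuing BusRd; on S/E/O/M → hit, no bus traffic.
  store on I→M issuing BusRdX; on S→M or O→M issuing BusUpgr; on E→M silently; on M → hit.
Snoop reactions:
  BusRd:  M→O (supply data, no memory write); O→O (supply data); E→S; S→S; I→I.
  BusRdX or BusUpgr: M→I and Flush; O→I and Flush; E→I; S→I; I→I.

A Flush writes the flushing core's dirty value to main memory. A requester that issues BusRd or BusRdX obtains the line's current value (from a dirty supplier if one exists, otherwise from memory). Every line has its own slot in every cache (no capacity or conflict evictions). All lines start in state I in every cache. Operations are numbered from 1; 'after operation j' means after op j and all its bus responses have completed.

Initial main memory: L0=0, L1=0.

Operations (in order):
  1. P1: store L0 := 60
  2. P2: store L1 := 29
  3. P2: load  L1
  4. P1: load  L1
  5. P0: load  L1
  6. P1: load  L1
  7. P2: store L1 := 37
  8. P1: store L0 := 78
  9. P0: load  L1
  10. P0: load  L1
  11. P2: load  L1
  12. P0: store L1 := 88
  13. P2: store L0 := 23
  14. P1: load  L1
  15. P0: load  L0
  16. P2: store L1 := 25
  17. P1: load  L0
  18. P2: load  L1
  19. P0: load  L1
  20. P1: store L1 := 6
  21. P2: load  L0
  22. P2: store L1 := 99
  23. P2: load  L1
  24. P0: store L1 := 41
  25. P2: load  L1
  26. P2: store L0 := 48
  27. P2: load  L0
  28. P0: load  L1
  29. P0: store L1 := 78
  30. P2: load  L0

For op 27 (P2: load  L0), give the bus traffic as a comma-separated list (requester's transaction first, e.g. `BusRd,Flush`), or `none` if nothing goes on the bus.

bus = none

[1] P1: store L0 := 60 | P0:I, P1:M(60), P2:I | bus: BusRdX
[2] P2: store L1 := 29 | P0:I, P1:I, P2:M(29) | bus: BusRdX
[3] P2: load  L1 | P0:I, P1:I, P2:M(29) | bus: none
[4] P1: load  L1 | P0:I, P1:S(29), P2:O(29) | bus: BusRd
[5] P0: load  L1 | P0:S(29), P1:S(29), P2:O(29) | bus: BusRd
[6] P1: load  L1 | P0:S(29), P1:S(29), P2:O(29) | bus: none
[7] P2: store L1 := 37 | P0:I, P1:I, P2:M(37) | bus: BusUpgr
[8] P1: store L0 := 78 | P0:I, P1:M(78), P2:I | bus: none
[9] P0: load  L1 | P0:S(37), P1:I, P2:O(37) | bus: BusRd
[10] P0: load  L1 | P0:S(37), P1:I, P2:O(37) | bus: none
[11] P2: load  L1 | P0:S(37), P1:I, P2:O(37) | bus: none
[12] P0: store L1 := 88 | P0:M(88), P1:I, P2:I | bus: BusUpgr,Flush
[13] P2: store L0 := 23 | P0:I, P1:I, P2:M(23) | bus: BusRdX,Flush
[14] P1: load  L1 | P0:O(88), P1:S(88), P2:I | bus: BusRd
[15] P0: load  L0 | P0:S(23), P1:I, P2:O(23) | bus: BusRd
[16] P2: store L1 := 25 | P0:I, P1:I, P2:M(25) | bus: BusRdX,Flush
[17] P1: load  L0 | P0:S(23), P1:S(23), P2:O(23) | bus: BusRd
[18] P2: load  L1 | P0:I, P1:I, P2:M(25) | bus: none
[19] P0: load  L1 | P0:S(25), P1:I, P2:O(25) | bus: BusRd
[20] P1: store L1 := 6 | P0:I, P1:M(6), P2:I | bus: BusRdX,Flush
[21] P2: load  L0 | P0:S(23), P1:S(23), P2:O(23) | bus: none
[22] P2: store L1 := 99 | P0:I, P1:I, P2:M(99) | bus: BusRdX,Flush
[23] P2: load  L1 | P0:I, P1:I, P2:M(99) | bus: none
[24] P0: store L1 := 41 | P0:M(41), P1:I, P2:I | bus: BusRdX,Flush
[25] P2: load  L1 | P0:O(41), P1:I, P2:S(41) | bus: BusRd
[26] P2: store L0 := 48 | P0:I, P1:I, P2:M(48) | bus: BusUpgr
[27] P2: load  L0 | P0:I, P1:I, P2:M(48) | bus: none
[28] P0: load  L1 | P0:O(41), P1:I, P2:S(41) | bus: none
[29] P0: store L1 := 78 | P0:M(78), P1:I, P2:I | bus: BusUpgr
[30] P2: load  L0 | P0:I, P1:I, P2:M(48) | bus: none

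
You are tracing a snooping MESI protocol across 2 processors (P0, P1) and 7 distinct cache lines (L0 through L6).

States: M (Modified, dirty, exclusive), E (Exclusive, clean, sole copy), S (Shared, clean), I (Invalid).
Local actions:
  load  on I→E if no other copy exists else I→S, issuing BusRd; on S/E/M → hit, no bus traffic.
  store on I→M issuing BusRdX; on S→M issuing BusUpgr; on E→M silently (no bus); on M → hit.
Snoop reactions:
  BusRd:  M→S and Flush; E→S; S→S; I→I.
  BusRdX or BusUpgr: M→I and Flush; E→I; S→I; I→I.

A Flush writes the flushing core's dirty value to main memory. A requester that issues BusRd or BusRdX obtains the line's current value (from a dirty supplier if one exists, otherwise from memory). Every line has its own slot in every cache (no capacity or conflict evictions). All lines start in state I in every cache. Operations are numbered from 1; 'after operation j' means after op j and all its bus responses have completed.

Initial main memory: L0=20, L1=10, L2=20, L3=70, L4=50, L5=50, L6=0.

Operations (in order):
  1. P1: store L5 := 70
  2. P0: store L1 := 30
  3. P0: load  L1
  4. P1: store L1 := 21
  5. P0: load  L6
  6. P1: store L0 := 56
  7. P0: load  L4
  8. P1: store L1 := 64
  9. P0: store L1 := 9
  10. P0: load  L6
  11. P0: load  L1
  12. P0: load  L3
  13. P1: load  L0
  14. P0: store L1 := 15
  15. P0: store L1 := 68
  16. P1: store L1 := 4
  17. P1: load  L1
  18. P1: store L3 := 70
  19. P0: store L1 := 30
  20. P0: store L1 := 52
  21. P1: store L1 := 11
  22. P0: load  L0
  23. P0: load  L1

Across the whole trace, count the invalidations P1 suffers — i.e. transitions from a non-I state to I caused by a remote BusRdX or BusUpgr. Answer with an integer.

invalidations = 2

[1] P1: store L5 := 70 | P0:I, P1:M(70) | bus: BusRdX
[2] P0: store L1 := 30 | P0:M(30), P1:I | bus: BusRdX
[3] P0: load  L1 | P0:M(30), P1:I | bus: none
[4] P1: store L1 := 21 | P0:I, P1:M(21) | bus: BusRdX,Flush
[5] P0: load  L6 | P0:E(0), P1:I | bus: BusRd
[6] P1: store L0 := 56 | P0:I, P1:M(56) | bus: BusRdX
[7] P0: load  L4 | P0:E(50), P1:I | bus: BusRd
[8] P1: store L1 := 64 | P0:I, P1:M(64) | bus: none
[9] P0: store L1 := 9 | P0:M(9), P1:I | bus: BusRdX,Flush
[10] P0: load  L6 | P0:E(0), P1:I | bus: none
[11] P0: load  L1 | P0:M(9), P1:I | bus: none
[12] P0: load  L3 | P0:E(70), P1:I | bus: BusRd
[13] P1: load  L0 | P0:I, P1:M(56) | bus: none
[14] P0: store L1 := 15 | P0:M(15), P1:I | bus: none
[15] P0: store L1 := 68 | P0:M(68), P1:I | bus: none
[16] P1: store L1 := 4 | P0:I, P1:M(4) | bus: BusRdX,Flush
[17] P1: load  L1 | P0:I, P1:M(4) | bus: none
[18] P1: store L3 := 70 | P0:I, P1:M(70) | bus: BusRdX
[19] P0: store L1 := 30 | P0:M(30), P1:I | bus: BusRdX,Flush
[20] P0: store L1 := 52 | P0:M(52), P1:I | bus: none
[21] P1: store L1 := 11 | P0:I, P1:M(11) | bus: BusRdX,Flush
[22] P0: load  L0 | P0:S(56), P1:S(56) | bus: BusRd,Flush
[23] P0: load  L1 | P0:S(11), P1:S(11) | bus: BusRd,Flush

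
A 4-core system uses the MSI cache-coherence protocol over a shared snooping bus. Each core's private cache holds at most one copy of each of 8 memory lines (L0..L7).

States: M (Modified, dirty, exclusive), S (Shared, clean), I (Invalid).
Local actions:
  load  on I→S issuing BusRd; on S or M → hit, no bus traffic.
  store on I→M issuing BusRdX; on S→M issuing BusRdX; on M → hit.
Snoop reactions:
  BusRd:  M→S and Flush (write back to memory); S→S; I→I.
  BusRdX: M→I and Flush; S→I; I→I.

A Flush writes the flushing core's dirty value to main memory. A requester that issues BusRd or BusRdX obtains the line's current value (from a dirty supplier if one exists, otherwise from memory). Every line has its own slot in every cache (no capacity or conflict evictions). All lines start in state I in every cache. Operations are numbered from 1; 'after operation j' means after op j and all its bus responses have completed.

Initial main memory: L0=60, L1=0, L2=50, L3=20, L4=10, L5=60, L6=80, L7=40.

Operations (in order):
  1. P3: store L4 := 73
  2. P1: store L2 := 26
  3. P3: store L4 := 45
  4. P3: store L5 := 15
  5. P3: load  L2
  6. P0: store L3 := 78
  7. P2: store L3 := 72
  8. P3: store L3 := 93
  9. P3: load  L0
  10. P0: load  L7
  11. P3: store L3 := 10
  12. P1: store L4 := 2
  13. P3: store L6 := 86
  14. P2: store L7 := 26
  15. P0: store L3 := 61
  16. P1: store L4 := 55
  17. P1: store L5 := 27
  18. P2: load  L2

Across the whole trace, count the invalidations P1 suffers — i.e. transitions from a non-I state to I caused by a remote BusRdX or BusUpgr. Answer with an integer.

[1] P3: store L4 := 73 | P0:I, P1:I, P2:I, P3:M(73) | bus: BusRdX
[2] P1: store L2 := 26 | P0:I, P1:M(26), P2:I, P3:I | bus: BusRdX
[3] P3: store L4 := 45 | P0:I, P1:I, P2:I, P3:M(45) | bus: none
[4] P3: store L5 := 15 | P0:I, P1:I, P2:I, P3:M(15) | bus: BusRdX
[5] P3: load  L2 | P0:I, P1:S(26), P2:I, P3:S(26) | bus: BusRd,Flush
[6] P0: store L3 := 78 | P0:M(78), P1:I, P2:I, P3:I | bus: BusRdX
[7] P2: store L3 := 72 | P0:I, P1:I, P2:M(72), P3:I | bus: BusRdX,Flush
[8] P3: store L3 := 93 | P0:I, P1:I, P2:I, P3:M(93) | bus: BusRdX,Flush
[9] P3: load  L0 | P0:I, P1:I, P2:I, P3:S(60) | bus: BusRd
[10] P0: load  L7 | P0:S(40), P1:I, P2:I, P3:I | bus: BusRd
[11] P3: store L3 := 10 | P0:I, P1:I, P2:I, P3:M(10) | bus: none
[12] P1: store L4 := 2 | P0:I, P1:M(2), P2:I, P3:I | bus: BusRdX,Flush
[13] P3: store L6 := 86 | P0:I, P1:I, P2:I, P3:M(86) | bus: BusRdX
[14] P2: store L7 := 26 | P0:I, P1:I, P2:M(26), P3:I | bus: BusRdX
[15] P0: store L3 := 61 | P0:M(61), P1:I, P2:I, P3:I | bus: BusRdX,Flush
[16] P1: store L4 := 55 | P0:I, P1:M(55), P2:I, P3:I | bus: none
[17] P1: store L5 := 27 | P0:I, P1:M(27), P2:I, P3:I | bus: BusRdX,Flush
[18] P2: load  L2 | P0:I, P1:S(26), P2:S(26), P3:S(26) | bus: BusRd

invalidations = 0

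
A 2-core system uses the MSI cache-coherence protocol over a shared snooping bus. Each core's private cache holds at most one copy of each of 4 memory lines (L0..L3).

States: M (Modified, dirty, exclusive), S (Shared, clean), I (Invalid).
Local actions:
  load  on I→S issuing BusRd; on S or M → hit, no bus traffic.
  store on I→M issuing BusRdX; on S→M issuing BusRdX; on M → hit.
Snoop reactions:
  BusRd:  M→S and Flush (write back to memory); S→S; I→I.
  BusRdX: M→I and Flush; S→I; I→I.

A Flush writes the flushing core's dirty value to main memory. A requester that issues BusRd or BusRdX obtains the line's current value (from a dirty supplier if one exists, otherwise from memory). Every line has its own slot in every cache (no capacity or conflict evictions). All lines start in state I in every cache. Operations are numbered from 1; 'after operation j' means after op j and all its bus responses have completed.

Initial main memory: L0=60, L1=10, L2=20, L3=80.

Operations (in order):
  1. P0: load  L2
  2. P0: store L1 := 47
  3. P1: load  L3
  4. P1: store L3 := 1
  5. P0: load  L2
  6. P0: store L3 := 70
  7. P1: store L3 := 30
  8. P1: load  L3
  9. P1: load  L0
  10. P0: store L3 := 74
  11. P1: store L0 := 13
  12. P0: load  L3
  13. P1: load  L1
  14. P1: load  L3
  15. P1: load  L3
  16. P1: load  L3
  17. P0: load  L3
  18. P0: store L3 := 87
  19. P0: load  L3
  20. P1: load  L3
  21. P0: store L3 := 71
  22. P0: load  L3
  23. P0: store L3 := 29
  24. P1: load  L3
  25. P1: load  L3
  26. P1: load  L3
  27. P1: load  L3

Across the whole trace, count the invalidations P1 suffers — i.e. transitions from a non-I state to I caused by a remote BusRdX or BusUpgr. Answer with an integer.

step 1: P0: load  L2  ⟶  SI  (L2)  txn=BusRd  M[L2]=20
step 2: P0: store L1 := 47  ⟶  MI  (L1)  txn=BusRdX  M[L1]=10
step 3: P1: load  L3  ⟶  IS  (L3)  txn=BusRd  M[L3]=80
step 4: P1: store L3 := 1  ⟶  IM  (L3)  txn=BusRdX  M[L3]=80
step 5: P0: load  L2  ⟶  SI  (L2)  txn=∅  M[L2]=20
step 6: P0: store L3 := 70  ⟶  MI  (L3)  txn=BusRdX+Flush  M[L3]=1
step 7: P1: store L3 := 30  ⟶  IM  (L3)  txn=BusRdX+Flush  M[L3]=70
step 8: P1: load  L3  ⟶  IM  (L3)  txn=∅  M[L3]=70
step 9: P1: load  L0  ⟶  IS  (L0)  txn=BusRd  M[L0]=60
step 10: P0: store L3 := 74  ⟶  MI  (L3)  txn=BusRdX+Flush  M[L3]=30
step 11: P1: store L0 := 13  ⟶  IM  (L0)  txn=BusRdX  M[L0]=60
step 12: P0: load  L3  ⟶  MI  (L3)  txn=∅  M[L3]=30
step 13: P1: load  L1  ⟶  SS  (L1)  txn=BusRd+Flush  M[L1]=47
step 14: P1: load  L3  ⟶  SS  (L3)  txn=BusRd+Flush  M[L3]=74
step 15: P1: load  L3  ⟶  SS  (L3)  txn=∅  M[L3]=74
step 16: P1: load  L3  ⟶  SS  (L3)  txn=∅  M[L3]=74
step 17: P0: load  L3  ⟶  SS  (L3)  txn=∅  M[L3]=74
step 18: P0: store L3 := 87  ⟶  MI  (L3)  txn=BusRdX  M[L3]=74
step 19: P0: load  L3  ⟶  MI  (L3)  txn=∅  M[L3]=74
step 20: P1: load  L3  ⟶  SS  (L3)  txn=BusRd+Flush  M[L3]=87
step 21: P0: store L3 := 71  ⟶  MI  (L3)  txn=BusRdX  M[L3]=87
step 22: P0: load  L3  ⟶  MI  (L3)  txn=∅  M[L3]=87
step 23: P0: store L3 := 29  ⟶  MI  (L3)  txn=∅  M[L3]=87
step 24: P1: load  L3  ⟶  SS  (L3)  txn=BusRd+Flush  M[L3]=29
step 25: P1: load  L3  ⟶  SS  (L3)  txn=∅  M[L3]=29
step 26: P1: load  L3  ⟶  SS  (L3)  txn=∅  M[L3]=29
step 27: P1: load  L3  ⟶  SS  (L3)  txn=∅  M[L3]=29

invalidations = 4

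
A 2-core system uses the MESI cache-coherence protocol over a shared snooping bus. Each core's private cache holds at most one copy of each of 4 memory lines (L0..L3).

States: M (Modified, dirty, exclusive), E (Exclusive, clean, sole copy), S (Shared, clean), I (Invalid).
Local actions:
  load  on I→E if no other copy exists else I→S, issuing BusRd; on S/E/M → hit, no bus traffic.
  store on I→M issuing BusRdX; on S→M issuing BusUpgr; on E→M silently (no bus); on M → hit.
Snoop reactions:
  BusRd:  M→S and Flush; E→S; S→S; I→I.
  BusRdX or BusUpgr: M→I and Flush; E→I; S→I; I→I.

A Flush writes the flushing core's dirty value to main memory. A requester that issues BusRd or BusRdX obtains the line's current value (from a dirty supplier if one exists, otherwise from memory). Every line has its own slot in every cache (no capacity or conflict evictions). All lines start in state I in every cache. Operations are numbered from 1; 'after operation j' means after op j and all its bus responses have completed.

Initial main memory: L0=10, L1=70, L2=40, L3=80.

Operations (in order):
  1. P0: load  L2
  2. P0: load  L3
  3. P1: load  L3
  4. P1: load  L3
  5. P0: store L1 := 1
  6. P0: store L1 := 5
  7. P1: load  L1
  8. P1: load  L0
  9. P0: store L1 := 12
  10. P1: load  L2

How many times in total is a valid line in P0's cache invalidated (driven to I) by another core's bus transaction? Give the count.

invalidations = 0

step 1: P0: load  L2  ⟶  EI  (L2)  txn=BusRd  M[L2]=40
step 2: P0: load  L3  ⟶  EI  (L3)  txn=BusRd  M[L3]=80
step 3: P1: load  L3  ⟶  SS  (L3)  txn=BusRd  M[L3]=80
step 4: P1: load  L3  ⟶  SS  (L3)  txn=∅  M[L3]=80
step 5: P0: store L1 := 1  ⟶  MI  (L1)  txn=BusRdX  M[L1]=70
step 6: P0: store L1 := 5  ⟶  MI  (L1)  txn=∅  M[L1]=70
step 7: P1: load  L1  ⟶  SS  (L1)  txn=BusRd+Flush  M[L1]=5
step 8: P1: load  L0  ⟶  IE  (L0)  txn=BusRd  M[L0]=10
step 9: P0: store L1 := 12  ⟶  MI  (L1)  txn=BusUpgr  M[L1]=5
step 10: P1: load  L2  ⟶  SS  (L2)  txn=BusRd  M[L2]=40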